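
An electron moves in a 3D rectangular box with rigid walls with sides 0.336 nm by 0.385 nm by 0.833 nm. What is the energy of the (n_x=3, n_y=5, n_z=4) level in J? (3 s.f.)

E = 1.64×10^-17 J

For a 3D rectangular well E = (h²/8m_e)·Σ n_i²/L_i² = (6.626×10^-34)²/(8·9.109×10^-31) · [3²/(0.336 nm)² + 5²/(0.385 nm)² + 4²/(0.833 nm)²].
Evaluating gives E = 1.64×10^-17 J.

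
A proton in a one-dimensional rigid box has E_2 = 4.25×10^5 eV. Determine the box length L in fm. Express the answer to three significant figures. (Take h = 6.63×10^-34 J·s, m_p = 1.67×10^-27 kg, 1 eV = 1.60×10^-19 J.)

L = 44.0 fm

From E_n = n²h²/(8m_pL²), L = n·h/√(8m_pE_n).
E_2 = 4.25×10^5 eV = 6.800×10^-14 J, so L = 2·6.63×10^-34/√(8·1.67×10^-27·6.800×10^-14) = 4.40×10^-14 m = 44.0 fm.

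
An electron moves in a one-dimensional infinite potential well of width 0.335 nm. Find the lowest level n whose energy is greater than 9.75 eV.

n = 2

E_1 = h²/(8m_eL²) = 5.368×10^-19 J = 3.351 eV.
Need n² > 9.75/3.351 = 2.910, i.e. n > 1.706.
The smallest integer satisfying this is n = 2.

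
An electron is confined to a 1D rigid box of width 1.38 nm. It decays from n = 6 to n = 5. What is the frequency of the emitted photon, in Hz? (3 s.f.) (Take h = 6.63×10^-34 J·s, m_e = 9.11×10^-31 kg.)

f = 5.25×10^14 Hz

E_1 = h²/(8m_eL²) = 3.167×10^-20 J and ΔE = (6² − 5²)E_1 = 3.484×10^-19 J.
f = ΔE/h = 3.484×10^-19/6.63×10^-34 = 5.25×10^14 Hz.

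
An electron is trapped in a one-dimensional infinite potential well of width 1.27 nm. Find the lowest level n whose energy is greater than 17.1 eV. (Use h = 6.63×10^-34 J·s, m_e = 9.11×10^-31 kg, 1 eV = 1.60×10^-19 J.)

E_1 = h²/(8m_eL²) = 3.739×10^-20 J = 0.2337 eV.
Need n² > 17.1/0.2337 = 73.17, i.e. n > 8.554.
The smallest integer satisfying this is n = 9.

n = 9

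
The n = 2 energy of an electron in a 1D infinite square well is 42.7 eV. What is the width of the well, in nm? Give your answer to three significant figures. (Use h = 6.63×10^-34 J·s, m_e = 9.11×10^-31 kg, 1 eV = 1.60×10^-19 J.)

From E_n = n²h²/(8m_eL²), L = n·h/√(8m_eE_n).
E_2 = 42.7 eV = 6.832×10^-18 J, so L = 2·6.63×10^-34/√(8·9.11×10^-31·6.832×10^-18) = 1.88×10^-10 m = 0.188 nm.

L = 0.188 nm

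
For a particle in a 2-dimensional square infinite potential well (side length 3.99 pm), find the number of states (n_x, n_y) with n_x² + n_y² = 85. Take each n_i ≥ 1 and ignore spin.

The level has n_x² + n_y² = 85. The ordered positive-integer solutions are (2, 9), (6, 7), (7, 6), (9, 2).
That gives 4 states.

degeneracy = 4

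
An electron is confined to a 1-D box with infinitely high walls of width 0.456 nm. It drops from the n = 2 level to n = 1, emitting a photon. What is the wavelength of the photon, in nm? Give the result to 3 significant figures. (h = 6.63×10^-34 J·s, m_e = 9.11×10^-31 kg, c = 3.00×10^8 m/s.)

E_1 = h²/(8m_eL²) = 2.901×10^-19 J, so ΔE = (2² − 1²)E_1 = 8.703×10^-19 J.
λ = hc/ΔE = (6.63×10^-34·3.00×10^8)/8.703×10^-19 = 2.29×10^-7 m = 229 nm.

λ = 229 nm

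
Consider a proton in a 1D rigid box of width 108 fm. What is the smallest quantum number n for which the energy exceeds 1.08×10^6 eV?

n = 8

E_1 = h²/(8m_pL²) = 2.812×10^-15 J = 1.755×10^4 eV.
Need n² > 1.08×10^6/1.755×10^4 = 61.54, i.e. n > 7.845.
The smallest integer satisfying this is n = 8.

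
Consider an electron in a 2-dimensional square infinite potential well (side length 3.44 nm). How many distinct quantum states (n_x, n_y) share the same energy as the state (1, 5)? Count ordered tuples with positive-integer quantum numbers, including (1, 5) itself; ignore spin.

degeneracy = 2

The level has n_x² + n_y² = 26. The ordered positive-integer solutions are (1, 5), (5, 1).
That gives 2 states.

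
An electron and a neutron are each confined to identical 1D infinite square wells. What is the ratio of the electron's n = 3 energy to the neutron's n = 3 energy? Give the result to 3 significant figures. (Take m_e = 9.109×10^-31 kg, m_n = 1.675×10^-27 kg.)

1.84×10^3

E_n ∝ 1/m at fixed n and L, so the ratio is m_n/m_e = 1.675×10^-27/9.109×10^-31 = 1.84×10^3.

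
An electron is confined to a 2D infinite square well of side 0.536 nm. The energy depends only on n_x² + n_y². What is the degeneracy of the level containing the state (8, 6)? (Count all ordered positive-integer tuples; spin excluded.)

The level has n_x² + n_y² = 100. The ordered positive-integer solutions are (6, 8), (8, 6).
That gives 2 states.

degeneracy = 2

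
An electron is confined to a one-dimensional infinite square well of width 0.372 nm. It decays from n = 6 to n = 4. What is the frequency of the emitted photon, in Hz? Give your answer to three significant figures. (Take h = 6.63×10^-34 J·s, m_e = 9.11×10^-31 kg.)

E_1 = h²/(8m_eL²) = 4.358×10^-19 J and ΔE = (6² − 4²)E_1 = 8.716×10^-18 J.
f = ΔE/h = 8.716×10^-18/6.63×10^-34 = 1.31×10^16 Hz.

f = 1.31×10^16 Hz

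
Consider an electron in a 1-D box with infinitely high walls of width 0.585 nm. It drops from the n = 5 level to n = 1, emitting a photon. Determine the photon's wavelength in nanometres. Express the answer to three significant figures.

E_1 = h²/(8m_eL²) = 1.760×10^-19 J, so ΔE = (5² − 1²)E_1 = 4.224×10^-18 J.
λ = hc/ΔE = (6.626×10^-34·2.998×10^8)/4.224×10^-18 = 4.70×10^-8 m = 47.0 nm.

λ = 47.0 nm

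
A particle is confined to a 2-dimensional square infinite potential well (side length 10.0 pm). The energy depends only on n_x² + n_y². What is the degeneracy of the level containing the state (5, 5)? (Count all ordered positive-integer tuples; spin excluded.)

degeneracy = 3

The level has n_x² + n_y² = 50. The ordered positive-integer solutions are (1, 7), (5, 5), (7, 1).
That gives 3 states.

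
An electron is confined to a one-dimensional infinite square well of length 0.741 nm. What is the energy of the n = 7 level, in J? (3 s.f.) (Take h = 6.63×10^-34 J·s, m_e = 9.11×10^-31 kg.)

E_7 = 5.38×10^-18 J

For an infinite well E_n = n²h²/(8m_eL²), so E_1 = h²/(8m_eL²) = (6.63×10^-34)²/(8·9.11×10^-31·(7.41×10^-10 m)²) = 1.098×10^-19 J.
Then E_7 = 7²·E_1 = 49·1.098×10^-19 J = 5.38×10^-18 J.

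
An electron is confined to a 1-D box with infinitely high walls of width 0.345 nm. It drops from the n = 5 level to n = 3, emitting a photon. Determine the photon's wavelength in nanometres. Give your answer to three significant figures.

E_1 = h²/(8m_eL²) = 5.062×10^-19 J, so ΔE = (5² − 3²)E_1 = 8.099×10^-18 J.
λ = hc/ΔE = (6.626×10^-34·2.998×10^8)/8.099×10^-18 = 2.45×10^-8 m = 24.5 nm.

λ = 24.5 nm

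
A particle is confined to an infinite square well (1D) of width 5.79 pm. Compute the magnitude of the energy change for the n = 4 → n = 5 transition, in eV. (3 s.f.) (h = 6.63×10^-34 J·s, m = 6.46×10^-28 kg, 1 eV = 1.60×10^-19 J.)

E_1 = h²/(8mL²) = 2.537×10^-18 J.
|ΔE| = |4² − 5²|·E_1 = 9·2.537×10^-18 J = 2.283×10^-17 J = 143 eV.

|ΔE| = 143 eV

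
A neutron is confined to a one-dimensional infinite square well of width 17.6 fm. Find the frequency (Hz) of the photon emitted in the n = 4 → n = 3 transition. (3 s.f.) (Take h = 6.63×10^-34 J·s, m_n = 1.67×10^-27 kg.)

f = 1.12×10^21 Hz

E_1 = h²/(8m_nL²) = 1.062×10^-13 J and ΔE = (4² − 3²)E_1 = 7.434×10^-13 J.
f = ΔE/h = 7.434×10^-13/6.63×10^-34 = 1.12×10^21 Hz.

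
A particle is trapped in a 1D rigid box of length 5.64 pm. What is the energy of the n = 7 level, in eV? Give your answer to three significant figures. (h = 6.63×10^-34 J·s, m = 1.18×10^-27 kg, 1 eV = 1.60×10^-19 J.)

For an infinite well E_n = n²h²/(8mL²), so E_1 = h²/(8mL²) = (6.63×10^-34)²/(8·1.18×10^-27·(5.64×10^-12 m)²) = 1.464×10^-18 J.
Then E_7 = 7²·E_1 = 49·1.464×10^-18 J = 7.174×10^-17 J.
Converting, E_7 = 7.174×10^-17 J / (1.60×10^-19 J/eV) = 448 eV.

E_7 = 448 eV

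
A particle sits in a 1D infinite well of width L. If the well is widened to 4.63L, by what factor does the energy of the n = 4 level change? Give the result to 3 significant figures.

E_n ∝ 1/L², so the energy scales by 1/4.63² = 0.0466.

0.0466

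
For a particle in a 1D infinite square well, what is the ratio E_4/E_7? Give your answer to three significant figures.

E_n ∝ n², so E_4/E_7 = 4²/7² = 16/49 = 0.327.

0.327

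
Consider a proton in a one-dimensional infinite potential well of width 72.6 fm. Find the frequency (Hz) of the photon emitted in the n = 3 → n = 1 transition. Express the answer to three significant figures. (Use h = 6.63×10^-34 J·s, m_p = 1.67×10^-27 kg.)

f = 7.53×10^19 Hz

E_1 = h²/(8m_pL²) = 6.242×10^-15 J and ΔE = (3² − 1²)E_1 = 4.994×10^-14 J.
f = ΔE/h = 4.994×10^-14/6.63×10^-34 = 7.53×10^19 Hz.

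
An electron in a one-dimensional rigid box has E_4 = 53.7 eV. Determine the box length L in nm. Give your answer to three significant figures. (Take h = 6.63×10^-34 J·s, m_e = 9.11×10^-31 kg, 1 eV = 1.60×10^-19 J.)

From E_n = n²h²/(8m_eL²), L = n·h/√(8m_eE_n).
E_4 = 53.7 eV = 8.592×10^-18 J, so L = 4·6.63×10^-34/√(8·9.11×10^-31·8.592×10^-18) = 3.35×10^-10 m = 0.335 nm.

L = 0.335 nm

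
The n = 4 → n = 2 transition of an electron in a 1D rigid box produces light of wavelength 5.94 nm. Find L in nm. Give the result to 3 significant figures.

L = 0.147 nm

The photon carries ΔE = hc/λ = 6.626×10^-34·2.998×10^8/5.94×10^-9 m = 3.344×10^-17 J.
Since ΔE = (4² − 2²)E_1, E_1 = 2.787×10^-18 J, and L = h/√(8m_eE_1) = 1.47×10^-10 m = 0.147 nm.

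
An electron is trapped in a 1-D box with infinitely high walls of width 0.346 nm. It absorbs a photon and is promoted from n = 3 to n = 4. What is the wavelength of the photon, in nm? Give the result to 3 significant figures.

λ = 56.4 nm

E_1 = h²/(8m_eL²) = 5.033×10^-19 J, so ΔE = (4² − 3²)E_1 = 3.523×10^-18 J.
λ = hc/ΔE = (6.626×10^-34·2.998×10^8)/3.523×10^-18 = 5.64×10^-8 m = 56.4 nm.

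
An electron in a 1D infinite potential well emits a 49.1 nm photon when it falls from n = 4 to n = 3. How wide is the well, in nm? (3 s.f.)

The photon carries ΔE = hc/λ = 6.626×10^-34·2.998×10^8/4.91×10^-8 m = 4.046×10^-18 J.
Since ΔE = (4² − 3²)E_1, E_1 = 5.780×10^-19 J, and L = h/√(8m_eE_1) = 3.23×10^-10 m = 0.323 nm.

L = 0.323 nm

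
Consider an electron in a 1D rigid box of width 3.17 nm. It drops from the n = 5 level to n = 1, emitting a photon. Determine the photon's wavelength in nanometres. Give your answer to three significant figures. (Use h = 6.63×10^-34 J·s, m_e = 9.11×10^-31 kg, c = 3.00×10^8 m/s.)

λ = 1.38×10^3 nm

E_1 = h²/(8m_eL²) = 6.002×10^-21 J, so ΔE = (5² − 1²)E_1 = 1.440×10^-19 J.
λ = hc/ΔE = (6.63×10^-34·3.00×10^8)/1.440×10^-19 = 1.38×10^-6 m = 1.38×10^3 nm.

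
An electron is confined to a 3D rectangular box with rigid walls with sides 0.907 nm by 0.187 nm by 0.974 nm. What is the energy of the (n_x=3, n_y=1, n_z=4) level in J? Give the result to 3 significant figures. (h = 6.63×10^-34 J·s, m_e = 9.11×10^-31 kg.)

For a 3D rectangular well E = (h²/8m_e)·Σ n_i²/L_i² = (6.63×10^-34)²/(8·9.11×10^-31) · [3²/(0.907 nm)² + 1²/(0.187 nm)² + 4²/(0.974 nm)²].
Evaluating gives E = 3.40×10^-18 J.

E = 3.40×10^-18 J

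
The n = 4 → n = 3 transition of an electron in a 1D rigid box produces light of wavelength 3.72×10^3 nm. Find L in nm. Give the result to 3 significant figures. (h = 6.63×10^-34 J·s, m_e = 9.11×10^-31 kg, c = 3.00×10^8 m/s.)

L = 2.81 nm

The photon carries ΔE = hc/λ = 6.63×10^-34·3.00×10^8/3.72×10^-6 m = 5.347×10^-20 J.
Since ΔE = (4² − 3²)E_1, E_1 = 7.639×10^-21 J, and L = h/√(8m_eE_1) = 2.81×10^-9 m = 2.81 nm.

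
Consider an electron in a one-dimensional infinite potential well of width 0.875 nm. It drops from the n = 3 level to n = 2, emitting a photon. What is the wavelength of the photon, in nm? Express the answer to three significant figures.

E_1 = h²/(8m_eL²) = 7.869×10^-20 J, so ΔE = (3² − 2²)E_1 = 3.934×10^-19 J.
λ = hc/ΔE = (6.626×10^-34·2.998×10^8)/3.934×10^-19 = 5.05×10^-7 m = 505 nm.

λ = 505 nm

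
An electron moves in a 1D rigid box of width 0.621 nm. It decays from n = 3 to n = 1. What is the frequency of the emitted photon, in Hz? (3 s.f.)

f = 1.89×10^15 Hz

E_1 = h²/(8m_eL²) = 1.562×10^-19 J and ΔE = (3² − 1²)E_1 = 1.250×10^-18 J.
f = ΔE/h = 1.250×10^-18/6.626×10^-34 = 1.89×10^15 Hz.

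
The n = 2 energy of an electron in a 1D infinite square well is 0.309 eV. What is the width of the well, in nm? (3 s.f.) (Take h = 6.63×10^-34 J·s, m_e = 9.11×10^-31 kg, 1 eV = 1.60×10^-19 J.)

From E_n = n²h²/(8m_eL²), L = n·h/√(8m_eE_n).
E_2 = 0.309 eV = 4.944×10^-20 J, so L = 2·6.63×10^-34/√(8·9.11×10^-31·4.944×10^-20) = 2.21×10^-9 m = 2.21 nm.

L = 2.21 nm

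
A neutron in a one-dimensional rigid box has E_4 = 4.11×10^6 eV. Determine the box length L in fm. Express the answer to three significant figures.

L = 28.2 fm

From E_n = n²h²/(8m_nL²), L = n·h/√(8m_nE_n).
E_4 = 4.11×10^6 eV = 6.584×10^-13 J, so L = 4·6.626×10^-34/√(8·1.675×10^-27·6.584×10^-13) = 2.82×10^-14 m = 28.2 fm.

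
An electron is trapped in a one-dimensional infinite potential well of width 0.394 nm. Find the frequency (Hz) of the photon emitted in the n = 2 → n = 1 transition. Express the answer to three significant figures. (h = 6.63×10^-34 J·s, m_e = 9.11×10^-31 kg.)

f = 1.76×10^15 Hz

E_1 = h²/(8m_eL²) = 3.885×10^-19 J and ΔE = (2² − 1²)E_1 = 1.166×10^-18 J.
f = ΔE/h = 1.166×10^-18/6.63×10^-34 = 1.76×10^15 Hz.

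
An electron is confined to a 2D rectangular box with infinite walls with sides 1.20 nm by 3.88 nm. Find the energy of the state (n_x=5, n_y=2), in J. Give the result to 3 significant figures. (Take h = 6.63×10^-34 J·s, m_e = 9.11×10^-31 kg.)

For a 2D rectangular well E = (h²/8m_e)·Σ n_i²/L_i² = (6.63×10^-34)²/(8·9.11×10^-31) · [5²/(1.20 nm)² + 2²/(3.88 nm)²].
Evaluating gives E = 1.06×10^-18 J.

E = 1.06×10^-18 J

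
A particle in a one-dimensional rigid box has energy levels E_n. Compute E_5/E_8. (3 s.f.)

0.391

E_n ∝ n², so E_5/E_8 = 5²/8² = 25/64 = 0.391.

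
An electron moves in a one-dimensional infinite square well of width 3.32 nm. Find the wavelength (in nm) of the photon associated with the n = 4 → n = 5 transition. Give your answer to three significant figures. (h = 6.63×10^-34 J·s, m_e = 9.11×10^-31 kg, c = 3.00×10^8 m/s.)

E_1 = h²/(8m_eL²) = 5.472×10^-21 J, so ΔE = (5² − 4²)E_1 = 4.925×10^-20 J.
λ = hc/ΔE = (6.63×10^-34·3.00×10^8)/4.925×10^-20 = 4.04×10^-6 m = 4.04×10^3 nm.

λ = 4.04×10^3 nm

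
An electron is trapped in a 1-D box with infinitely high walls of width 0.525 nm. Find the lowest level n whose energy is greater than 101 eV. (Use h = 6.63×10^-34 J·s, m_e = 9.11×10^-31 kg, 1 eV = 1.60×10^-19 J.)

n = 9

E_1 = h²/(8m_eL²) = 2.188×10^-19 J = 1.367 eV.
Need n² > 101/1.367 = 73.88, i.e. n > 8.595.
The smallest integer satisfying this is n = 9.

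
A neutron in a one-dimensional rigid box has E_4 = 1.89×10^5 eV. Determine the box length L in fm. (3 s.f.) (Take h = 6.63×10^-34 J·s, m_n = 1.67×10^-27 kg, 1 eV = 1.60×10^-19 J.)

L = 132 fm

From E_n = n²h²/(8m_nL²), L = n·h/√(8m_nE_n).
E_4 = 1.89×10^5 eV = 3.024×10^-14 J, so L = 4·6.63×10^-34/√(8·1.67×10^-27·3.024×10^-14) = 1.32×10^-13 m = 132 fm.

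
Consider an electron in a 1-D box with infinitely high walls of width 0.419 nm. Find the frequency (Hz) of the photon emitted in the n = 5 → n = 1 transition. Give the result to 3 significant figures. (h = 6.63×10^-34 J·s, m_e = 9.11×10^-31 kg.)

f = 1.24×10^16 Hz

E_1 = h²/(8m_eL²) = 3.436×10^-19 J and ΔE = (5² − 1²)E_1 = 8.246×10^-18 J.
f = ΔE/h = 8.246×10^-18/6.63×10^-34 = 1.24×10^16 Hz.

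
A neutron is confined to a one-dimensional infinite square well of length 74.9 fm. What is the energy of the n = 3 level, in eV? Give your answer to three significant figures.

E_3 = 3.28×10^5 eV

For an infinite well E_n = n²h²/(8m_nL²), so E_1 = h²/(8m_nL²) = (6.626×10^-34)²/(8·1.675×10^-27·(7.49×10^-14 m)²) = 5.840×10^-15 J.
Then E_3 = 3²·E_1 = 9·5.840×10^-15 J = 5.256×10^-14 J.
Converting, E_3 = 5.256×10^-14 J / (1.602×10^-19 J/eV) = 3.28×10^5 eV.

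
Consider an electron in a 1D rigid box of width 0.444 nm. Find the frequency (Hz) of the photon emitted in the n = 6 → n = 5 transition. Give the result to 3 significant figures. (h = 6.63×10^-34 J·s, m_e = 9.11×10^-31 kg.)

f = 5.08×10^15 Hz

E_1 = h²/(8m_eL²) = 3.060×10^-19 J and ΔE = (6² − 5²)E_1 = 3.366×10^-18 J.
f = ΔE/h = 3.366×10^-18/6.63×10^-34 = 5.08×10^15 Hz.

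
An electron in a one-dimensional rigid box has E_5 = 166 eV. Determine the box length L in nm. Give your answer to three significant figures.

L = 0.238 nm

From E_n = n²h²/(8m_eL²), L = n·h/√(8m_eE_n).
E_5 = 166 eV = 2.659×10^-17 J, so L = 5·6.626×10^-34/√(8·9.109×10^-31·2.659×10^-17) = 2.38×10^-10 m = 0.238 nm.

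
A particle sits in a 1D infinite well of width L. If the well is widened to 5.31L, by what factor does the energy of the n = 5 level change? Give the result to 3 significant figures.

E_n ∝ 1/L², so the energy scales by 1/5.31² = 0.0355.

0.0355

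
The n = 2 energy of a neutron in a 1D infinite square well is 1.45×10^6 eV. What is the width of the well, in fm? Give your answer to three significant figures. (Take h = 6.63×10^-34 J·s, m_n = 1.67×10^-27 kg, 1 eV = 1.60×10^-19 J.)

L = 23.8 fm

From E_n = n²h²/(8m_nL²), L = n·h/√(8m_nE_n).
E_2 = 1.45×10^6 eV = 2.320×10^-13 J, so L = 2·6.63×10^-34/√(8·1.67×10^-27·2.320×10^-13) = 2.38×10^-14 m = 23.8 fm.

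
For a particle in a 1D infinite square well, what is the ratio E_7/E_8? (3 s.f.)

0.766

E_n ∝ n², so E_7/E_8 = 7²/8² = 49/64 = 0.766.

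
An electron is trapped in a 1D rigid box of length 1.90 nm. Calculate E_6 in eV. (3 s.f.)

For an infinite well E_n = n²h²/(8m_eL²), so E_1 = h²/(8m_eL²) = (6.626×10^-34)²/(8·9.109×10^-31·(1.90×10^-9 m)²) = 1.669×10^-20 J.
Then E_6 = 6²·E_1 = 36·1.669×10^-20 J = 6.008×10^-19 J.
Converting, E_6 = 6.008×10^-19 J / (1.602×10^-19 J/eV) = 3.75 eV.

E_6 = 3.75 eV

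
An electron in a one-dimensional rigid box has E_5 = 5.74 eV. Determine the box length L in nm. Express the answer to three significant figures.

From E_n = n²h²/(8m_eL²), L = n·h/√(8m_eE_n).
E_5 = 5.74 eV = 9.195×10^-19 J, so L = 5·6.626×10^-34/√(8·9.109×10^-31·9.195×10^-19) = 1.28×10^-9 m = 1.28 nm.

L = 1.28 nm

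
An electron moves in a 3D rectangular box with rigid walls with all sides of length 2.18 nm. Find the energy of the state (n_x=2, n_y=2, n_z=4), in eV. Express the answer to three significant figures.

E = 1.90 eV

For a 3D rectangular well E = (h²/8m_e)·Σ n_i²/L_i² = (6.626×10^-34)²/(8·9.109×10^-31) · [2²/(2.18 nm)² + 2²/(2.18 nm)² + 4²/(2.18 nm)²].
Evaluating gives E = 3.043×10^-19 J = 1.90 eV.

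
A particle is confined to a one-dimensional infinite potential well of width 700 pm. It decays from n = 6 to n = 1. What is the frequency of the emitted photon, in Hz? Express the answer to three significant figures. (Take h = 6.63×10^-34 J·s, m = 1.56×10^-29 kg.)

f = 3.79×10^14 Hz

E_1 = h²/(8mL²) = 7.188×10^-21 J and ΔE = (6² − 1²)E_1 = 2.516×10^-19 J.
f = ΔE/h = 2.516×10^-19/6.63×10^-34 = 3.79×10^14 Hz.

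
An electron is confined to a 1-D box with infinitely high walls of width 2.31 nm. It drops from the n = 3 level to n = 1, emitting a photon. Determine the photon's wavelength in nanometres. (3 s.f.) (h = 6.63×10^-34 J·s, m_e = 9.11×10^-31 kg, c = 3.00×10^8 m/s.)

λ = 2.20×10^3 nm

E_1 = h²/(8m_eL²) = 1.130×10^-20 J, so ΔE = (3² − 1²)E_1 = 9.040×10^-20 J.
λ = hc/ΔE = (6.63×10^-34·3.00×10^8)/9.040×10^-20 = 2.20×10^-6 m = 2.20×10^3 nm.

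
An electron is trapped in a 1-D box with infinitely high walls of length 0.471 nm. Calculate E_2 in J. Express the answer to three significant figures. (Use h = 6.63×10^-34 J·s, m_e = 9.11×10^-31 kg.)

For an infinite well E_n = n²h²/(8m_eL²), so E_1 = h²/(8m_eL²) = (6.63×10^-34)²/(8·9.11×10^-31·(4.71×10^-10 m)²) = 2.719×10^-19 J.
Then E_2 = 2²·E_1 = 4·2.719×10^-19 J = 1.09×10^-18 J.

E_2 = 1.09×10^-18 J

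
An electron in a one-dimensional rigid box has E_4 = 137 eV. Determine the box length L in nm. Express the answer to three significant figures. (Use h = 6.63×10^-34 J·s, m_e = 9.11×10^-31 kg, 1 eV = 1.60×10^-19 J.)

From E_n = n²h²/(8m_eL²), L = n·h/√(8m_eE_n).
E_4 = 137 eV = 2.192×10^-17 J, so L = 4·6.63×10^-34/√(8·9.11×10^-31·2.192×10^-17) = 2.10×10^-10 m = 0.210 nm.

L = 0.210 nm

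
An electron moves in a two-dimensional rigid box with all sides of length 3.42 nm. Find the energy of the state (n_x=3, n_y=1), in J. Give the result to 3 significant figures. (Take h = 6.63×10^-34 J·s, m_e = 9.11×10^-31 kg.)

E = 5.16×10^-20 J

For a 2D rectangular well E = (h²/8m_e)·Σ n_i²/L_i² = (6.63×10^-34)²/(8·9.11×10^-31) · [3²/(3.42 nm)² + 1²/(3.42 nm)²].
Evaluating gives E = 5.16×10^-20 J.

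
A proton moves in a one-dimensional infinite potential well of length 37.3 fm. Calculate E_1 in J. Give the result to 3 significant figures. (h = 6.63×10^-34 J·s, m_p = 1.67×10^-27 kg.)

For an infinite well E_n = n²h²/(8m_pL²), so E_1 = h²/(8m_pL²) = (6.63×10^-34)²/(8·1.67×10^-27·(3.73×10^-14 m)²) = 2.365×10^-14 J.

E_1 = 2.36×10^-14 J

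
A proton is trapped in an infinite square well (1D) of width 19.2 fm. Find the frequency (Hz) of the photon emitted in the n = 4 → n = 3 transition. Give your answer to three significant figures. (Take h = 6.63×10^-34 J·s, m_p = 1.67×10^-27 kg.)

E_1 = h²/(8m_pL²) = 8.925×10^-14 J and ΔE = (4² − 3²)E_1 = 6.247×10^-13 J.
f = ΔE/h = 6.247×10^-13/6.63×10^-34 = 9.42×10^20 Hz.

f = 9.42×10^20 Hz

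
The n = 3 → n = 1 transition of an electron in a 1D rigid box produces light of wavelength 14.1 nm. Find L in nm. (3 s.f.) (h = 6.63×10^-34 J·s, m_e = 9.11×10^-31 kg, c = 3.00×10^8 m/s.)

The photon carries ΔE = hc/λ = 6.63×10^-34·3.00×10^8/1.41×10^-8 m = 1.411×10^-17 J.
Since ΔE = (3² − 1²)E_1, E_1 = 1.764×10^-18 J, and L = h/√(8m_eE_1) = 1.85×10^-10 m = 0.185 nm.

L = 0.185 nm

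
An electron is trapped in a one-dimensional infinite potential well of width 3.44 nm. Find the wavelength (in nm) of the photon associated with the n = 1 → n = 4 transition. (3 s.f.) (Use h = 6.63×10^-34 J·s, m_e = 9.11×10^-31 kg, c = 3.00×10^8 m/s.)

E_1 = h²/(8m_eL²) = 5.097×10^-21 J, so ΔE = (4² − 1²)E_1 = 7.646×10^-20 J.
λ = hc/ΔE = (6.63×10^-34·3.00×10^8)/7.646×10^-20 = 2.60×10^-6 m = 2.60×10^3 nm.

λ = 2.60×10^3 nm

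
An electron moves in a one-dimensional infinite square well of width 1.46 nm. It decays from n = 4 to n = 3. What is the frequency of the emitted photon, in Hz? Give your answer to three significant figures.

f = 2.99×10^14 Hz

E_1 = h²/(8m_eL²) = 2.826×10^-20 J and ΔE = (4² − 3²)E_1 = 1.978×10^-19 J.
f = ΔE/h = 1.978×10^-19/6.626×10^-34 = 2.99×10^14 Hz.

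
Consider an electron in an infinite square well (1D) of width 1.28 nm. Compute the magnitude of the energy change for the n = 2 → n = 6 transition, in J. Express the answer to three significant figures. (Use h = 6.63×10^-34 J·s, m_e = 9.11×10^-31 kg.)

E_1 = h²/(8m_eL²) = 3.681×10^-20 J.
|ΔE| = |2² − 6²|·E_1 = 32·3.681×10^-20 J = 1.18×10^-18 J.

|ΔE| = 1.18×10^-18 J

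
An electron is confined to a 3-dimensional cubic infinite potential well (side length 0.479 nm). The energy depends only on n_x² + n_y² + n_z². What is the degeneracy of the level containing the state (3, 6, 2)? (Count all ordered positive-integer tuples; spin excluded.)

The level has n_x² + n_y² + n_z² = 49. The ordered positive-integer solutions are (2, 3, 6), (2, 6, 3), (3, 2, 6), (3, 6, 2), (6, 2, 3), (6, 3, 2).
That gives 6 states.

degeneracy = 6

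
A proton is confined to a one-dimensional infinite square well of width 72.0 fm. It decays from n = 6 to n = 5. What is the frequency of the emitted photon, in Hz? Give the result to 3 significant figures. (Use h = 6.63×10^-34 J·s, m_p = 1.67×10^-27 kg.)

f = 1.05×10^20 Hz

E_1 = h²/(8m_pL²) = 6.347×10^-15 J and ΔE = (6² − 5²)E_1 = 6.982×10^-14 J.
f = ΔE/h = 6.982×10^-14/6.63×10^-34 = 1.05×10^20 Hz.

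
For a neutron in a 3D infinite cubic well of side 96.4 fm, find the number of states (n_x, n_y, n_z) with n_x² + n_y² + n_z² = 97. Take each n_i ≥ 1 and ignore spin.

The level has n_x² + n_y² + n_z² = 97. The ordered positive-integer solutions are (5, 6, 6), (6, 5, 6), (6, 6, 5).
That gives 3 states.

degeneracy = 3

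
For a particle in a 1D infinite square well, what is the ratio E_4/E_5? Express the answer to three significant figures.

0.640

E_n ∝ n², so E_4/E_5 = 4²/5² = 16/25 = 0.640.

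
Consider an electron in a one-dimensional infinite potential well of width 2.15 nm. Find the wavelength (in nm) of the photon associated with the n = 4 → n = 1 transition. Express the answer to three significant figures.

λ = 1.02×10^3 nm

E_1 = h²/(8m_eL²) = 1.303×10^-20 J, so ΔE = (4² − 1²)E_1 = 1.955×10^-19 J.
λ = hc/ΔE = (6.626×10^-34·2.998×10^8)/1.955×10^-19 = 1.02×10^-6 m = 1.02×10^3 nm.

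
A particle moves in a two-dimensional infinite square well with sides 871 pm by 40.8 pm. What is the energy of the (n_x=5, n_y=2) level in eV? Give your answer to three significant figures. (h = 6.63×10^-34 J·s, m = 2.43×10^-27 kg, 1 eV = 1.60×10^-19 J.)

E = 0.344 eV

For a 2D rectangular well E = (h²/8m)·Σ n_i²/L_i² = (6.63×10^-34)²/(8·2.43×10^-27) · [5²/(871 pm)² + 2²/(40.8 pm)²].
Evaluating gives E = 5.508×10^-20 J = 0.344 eV.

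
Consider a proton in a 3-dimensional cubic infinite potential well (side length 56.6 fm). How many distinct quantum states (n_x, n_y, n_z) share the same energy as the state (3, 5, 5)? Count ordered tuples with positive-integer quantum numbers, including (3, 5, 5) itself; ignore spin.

degeneracy = 9

The level has n_x² + n_y² + n_z² = 59. The ordered positive-integer solutions are (1, 3, 7), (1, 7, 3), (3, 1, 7), (3, 5, 5), (3, 7, 1), (5, 3, 5), (5, 5, 3), (7, 1, 3), (7, 3, 1).
That gives 9 states.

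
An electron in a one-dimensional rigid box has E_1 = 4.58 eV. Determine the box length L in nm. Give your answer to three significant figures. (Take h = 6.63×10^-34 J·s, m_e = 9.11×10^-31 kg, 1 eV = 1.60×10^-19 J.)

From E_n = n²h²/(8m_eL²), L = n·h/√(8m_eE_n).
E_1 = 4.58 eV = 7.328×10^-19 J, so L = 1·6.63×10^-34/√(8·9.11×10^-31·7.328×10^-19) = 2.87×10^-10 m = 0.287 nm.

L = 0.287 nm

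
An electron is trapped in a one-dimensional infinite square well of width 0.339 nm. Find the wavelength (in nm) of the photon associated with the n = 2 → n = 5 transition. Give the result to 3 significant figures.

E_1 = h²/(8m_eL²) = 5.243×10^-19 J, so ΔE = (5² − 2²)E_1 = 1.101×10^-17 J.
λ = hc/ΔE = (6.626×10^-34·2.998×10^8)/1.101×10^-17 = 1.80×10^-8 m = 18.0 nm.

λ = 18.0 nm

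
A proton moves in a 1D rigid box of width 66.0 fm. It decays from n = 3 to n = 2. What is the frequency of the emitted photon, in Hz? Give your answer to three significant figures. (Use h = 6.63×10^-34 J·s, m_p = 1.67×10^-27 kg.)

E_1 = h²/(8m_pL²) = 7.553×10^-15 J and ΔE = (3² − 2²)E_1 = 3.776×10^-14 J.
f = ΔE/h = 3.776×10^-14/6.63×10^-34 = 5.70×10^19 Hz.

f = 5.70×10^19 Hz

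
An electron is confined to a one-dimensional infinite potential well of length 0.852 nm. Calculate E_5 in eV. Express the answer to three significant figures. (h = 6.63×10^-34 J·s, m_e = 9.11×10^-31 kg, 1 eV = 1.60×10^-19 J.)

E_5 = 13.0 eV

For an infinite well E_n = n²h²/(8m_eL²), so E_1 = h²/(8m_eL²) = (6.63×10^-34)²/(8·9.11×10^-31·(8.52×10^-10 m)²) = 8.309×10^-20 J.
Then E_5 = 5²·E_1 = 25·8.309×10^-20 J = 2.077×10^-18 J.
Converting, E_5 = 2.077×10^-18 J / (1.60×10^-19 J/eV) = 13.0 eV.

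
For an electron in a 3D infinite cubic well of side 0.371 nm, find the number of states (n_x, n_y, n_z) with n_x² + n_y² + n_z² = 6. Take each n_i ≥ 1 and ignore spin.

The level has n_x² + n_y² + n_z² = 6. The ordered positive-integer solutions are (1, 1, 2), (1, 2, 1), (2, 1, 1).
That gives 3 states.

degeneracy = 3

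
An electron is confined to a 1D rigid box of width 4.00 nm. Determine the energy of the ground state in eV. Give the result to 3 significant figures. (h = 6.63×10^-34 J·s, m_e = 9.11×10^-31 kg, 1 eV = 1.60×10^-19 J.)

E_1 = 0.0236 eV

For an infinite well E_n = n²h²/(8m_eL²), so E_1 = h²/(8m_eL²) = (6.63×10^-34)²/(8·9.11×10^-31·(4.00×10^-9 m)²) = 3.770×10^-21 J.
Converting, E_1 = 3.770×10^-21 J / (1.60×10^-19 J/eV) = 0.0236 eV.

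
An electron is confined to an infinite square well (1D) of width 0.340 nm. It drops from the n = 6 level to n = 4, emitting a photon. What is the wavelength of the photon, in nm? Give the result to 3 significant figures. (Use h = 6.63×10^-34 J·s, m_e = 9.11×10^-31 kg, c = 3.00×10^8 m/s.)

λ = 19.1 nm

E_1 = h²/(8m_eL²) = 5.217×10^-19 J, so ΔE = (6² − 4²)E_1 = 1.043×10^-17 J.
λ = hc/ΔE = (6.63×10^-34·3.00×10^8)/1.043×10^-17 = 1.91×10^-8 m = 19.1 nm.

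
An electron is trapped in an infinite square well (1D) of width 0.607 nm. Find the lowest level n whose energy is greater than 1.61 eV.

n = 2

E_1 = h²/(8m_eL²) = 1.635×10^-19 J = 1.021 eV.
Need n² > 1.61/1.021 = 1.577, i.e. n > 1.256.
The smallest integer satisfying this is n = 2.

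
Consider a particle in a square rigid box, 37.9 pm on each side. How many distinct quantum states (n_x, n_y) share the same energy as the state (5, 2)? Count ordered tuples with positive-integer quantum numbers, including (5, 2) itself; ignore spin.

The level has n_x² + n_y² = 29. The ordered positive-integer solutions are (2, 5), (5, 2).
That gives 2 states.

degeneracy = 2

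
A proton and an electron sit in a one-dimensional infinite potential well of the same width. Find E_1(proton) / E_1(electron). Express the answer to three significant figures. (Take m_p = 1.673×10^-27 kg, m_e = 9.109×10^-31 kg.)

5.44×10^-4

E_n ∝ 1/m at fixed n and L, so the ratio is m_e/m_p = 9.109×10^-31/1.673×10^-27 = 5.44×10^-4.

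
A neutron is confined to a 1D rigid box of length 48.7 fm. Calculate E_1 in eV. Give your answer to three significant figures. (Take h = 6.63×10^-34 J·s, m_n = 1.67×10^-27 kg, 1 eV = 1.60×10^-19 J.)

For an infinite well E_n = n²h²/(8m_nL²), so E_1 = h²/(8m_nL²) = (6.63×10^-34)²/(8·1.67×10^-27·(4.87×10^-14 m)²) = 1.387×10^-14 J.
Converting, E_1 = 1.387×10^-14 J / (1.60×10^-19 J/eV) = 8.67×10^4 eV.

E_1 = 8.67×10^4 eV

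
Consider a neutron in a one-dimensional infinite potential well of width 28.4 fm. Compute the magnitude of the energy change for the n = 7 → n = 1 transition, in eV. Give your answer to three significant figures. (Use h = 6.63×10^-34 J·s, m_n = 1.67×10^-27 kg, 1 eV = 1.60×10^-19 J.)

E_1 = h²/(8m_nL²) = 4.079×10^-14 J.
|ΔE| = |7² − 1²|·E_1 = 48·4.079×10^-14 J = 1.958×10^-12 J = 1.22×10^7 eV.

|ΔE| = 1.22×10^7 eV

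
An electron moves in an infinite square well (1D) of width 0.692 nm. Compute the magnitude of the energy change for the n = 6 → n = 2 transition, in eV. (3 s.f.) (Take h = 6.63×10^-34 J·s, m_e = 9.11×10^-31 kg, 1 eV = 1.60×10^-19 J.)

E_1 = h²/(8m_eL²) = 1.260×10^-19 J.
|ΔE| = |6² − 2²|·E_1 = 32·1.260×10^-19 J = 4.032×10^-18 J = 25.2 eV.

|ΔE| = 25.2 eV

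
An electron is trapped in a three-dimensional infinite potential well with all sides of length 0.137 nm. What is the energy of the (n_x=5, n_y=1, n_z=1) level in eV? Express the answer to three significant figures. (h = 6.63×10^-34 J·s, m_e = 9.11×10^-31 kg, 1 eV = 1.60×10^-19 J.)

For a 3D rectangular well E = (h²/8m_e)·Σ n_i²/L_i² = (6.63×10^-34)²/(8·9.11×10^-31) · [5²/(0.137 nm)² + 1²/(0.137 nm)² + 1²/(0.137 nm)²].
Evaluating gives E = 8.676×10^-17 J = 542 eV.

E = 542 eV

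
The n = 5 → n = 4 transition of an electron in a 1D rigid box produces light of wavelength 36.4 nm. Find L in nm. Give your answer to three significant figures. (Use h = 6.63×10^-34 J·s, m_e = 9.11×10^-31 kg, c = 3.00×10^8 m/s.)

The photon carries ΔE = hc/λ = 6.63×10^-34·3.00×10^8/3.64×10^-8 m = 5.464×10^-18 J.
Since ΔE = (5² − 4²)E_1, E_1 = 6.071×10^-19 J, and L = h/√(8m_eE_1) = 3.15×10^-10 m = 0.315 nm.

L = 0.315 nm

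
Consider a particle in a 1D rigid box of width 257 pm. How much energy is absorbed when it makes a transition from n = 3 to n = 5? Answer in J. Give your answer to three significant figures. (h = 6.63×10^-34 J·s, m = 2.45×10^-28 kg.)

E_1 = h²/(8mL²) = 3.396×10^-21 J.
|ΔE| = |3² − 5²|·E_1 = 16·3.396×10^-21 J = 5.43×10^-20 J.

|ΔE| = 5.43×10^-20 J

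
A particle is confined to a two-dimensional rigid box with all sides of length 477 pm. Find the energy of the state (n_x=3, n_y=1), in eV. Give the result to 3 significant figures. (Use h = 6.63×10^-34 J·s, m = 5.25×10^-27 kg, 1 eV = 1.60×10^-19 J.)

E = 0.00287 eV

For a 2D rectangular well E = (h²/8m)·Σ n_i²/L_i² = (6.63×10^-34)²/(8·5.25×10^-27) · [3²/(477 pm)² + 1²/(477 pm)²].
Evaluating gives E = 4.600×10^-22 J = 0.00287 eV.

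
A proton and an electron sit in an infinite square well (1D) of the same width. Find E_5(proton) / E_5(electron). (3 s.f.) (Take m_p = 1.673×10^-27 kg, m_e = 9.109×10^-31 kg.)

E_n ∝ 1/m at fixed n and L, so the ratio is m_e/m_p = 9.109×10^-31/1.673×10^-27 = 5.44×10^-4.

5.44×10^-4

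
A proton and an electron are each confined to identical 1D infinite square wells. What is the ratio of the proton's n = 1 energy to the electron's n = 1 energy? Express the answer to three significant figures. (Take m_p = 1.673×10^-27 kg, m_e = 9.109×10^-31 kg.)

5.44×10^-4

E_n ∝ 1/m at fixed n and L, so the ratio is m_e/m_p = 9.109×10^-31/1.673×10^-27 = 5.44×10^-4.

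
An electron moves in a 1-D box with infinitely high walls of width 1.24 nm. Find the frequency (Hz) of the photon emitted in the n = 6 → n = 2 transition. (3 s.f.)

E_1 = h²/(8m_eL²) = 3.918×10^-20 J and ΔE = (6² − 2²)E_1 = 1.254×10^-18 J.
f = ΔE/h = 1.254×10^-18/6.626×10^-34 = 1.89×10^15 Hz.

f = 1.89×10^15 Hz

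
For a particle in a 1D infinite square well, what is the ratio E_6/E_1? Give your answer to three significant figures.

E_n ∝ n², so E_6/E_1 = 6²/1² = 36/1 = 36.0.

36.0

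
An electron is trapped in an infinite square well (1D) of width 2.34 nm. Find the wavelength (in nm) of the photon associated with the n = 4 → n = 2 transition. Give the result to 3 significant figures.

λ = 1.50×10^3 nm

E_1 = h²/(8m_eL²) = 1.100×10^-20 J, so ΔE = (4² − 2²)E_1 = 1.320×10^-19 J.
λ = hc/ΔE = (6.626×10^-34·2.998×10^8)/1.320×10^-19 = 1.50×10^-6 m = 1.50×10^3 nm.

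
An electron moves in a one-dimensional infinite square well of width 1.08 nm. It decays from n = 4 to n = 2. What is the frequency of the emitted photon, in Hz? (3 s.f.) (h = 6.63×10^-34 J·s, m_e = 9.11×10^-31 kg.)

f = 9.36×10^14 Hz

E_1 = h²/(8m_eL²) = 5.171×10^-20 J and ΔE = (4² − 2²)E_1 = 6.205×10^-19 J.
f = ΔE/h = 6.205×10^-19/6.63×10^-34 = 9.36×10^14 Hz.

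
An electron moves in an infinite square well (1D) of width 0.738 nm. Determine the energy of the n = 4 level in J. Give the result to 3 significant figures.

For an infinite well E_n = n²h²/(8m_eL²), so E_1 = h²/(8m_eL²) = (6.626×10^-34)²/(8·9.109×10^-31·(7.38×10^-10 m)²) = 1.106×10^-19 J.
Then E_4 = 4²·E_1 = 16·1.106×10^-19 J = 1.77×10^-18 J.

E_4 = 1.77×10^-18 J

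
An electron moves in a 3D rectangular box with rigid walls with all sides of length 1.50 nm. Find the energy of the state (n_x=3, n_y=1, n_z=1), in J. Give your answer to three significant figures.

For a 3D rectangular well E = (h²/8m_e)·Σ n_i²/L_i² = (6.626×10^-34)²/(8·9.109×10^-31) · [3²/(1.50 nm)² + 1²/(1.50 nm)² + 1²/(1.50 nm)²].
Evaluating gives E = 2.95×10^-19 J.

E = 2.95×10^-19 J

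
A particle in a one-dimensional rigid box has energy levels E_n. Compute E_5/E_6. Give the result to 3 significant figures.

0.694

E_n ∝ n², so E_5/E_6 = 5²/6² = 25/36 = 0.694.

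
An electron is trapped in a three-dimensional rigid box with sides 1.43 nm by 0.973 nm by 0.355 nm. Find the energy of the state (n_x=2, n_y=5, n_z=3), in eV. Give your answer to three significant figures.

E = 37.5 eV

For a 3D rectangular well E = (h²/8m_e)·Σ n_i²/L_i² = (6.626×10^-34)²/(8·9.109×10^-31) · [2²/(1.43 nm)² + 5²/(0.973 nm)² + 3²/(0.355 nm)²].
Evaluating gives E = 6.011×10^-18 J = 37.5 eV.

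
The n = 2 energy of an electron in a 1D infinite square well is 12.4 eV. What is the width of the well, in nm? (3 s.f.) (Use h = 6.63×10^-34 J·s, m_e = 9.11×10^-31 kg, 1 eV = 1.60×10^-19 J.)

From E_n = n²h²/(8m_eL²), L = n·h/√(8m_eE_n).
E_2 = 12.4 eV = 1.984×10^-18 J, so L = 2·6.63×10^-34/√(8·9.11×10^-31·1.984×10^-18) = 3.49×10^-10 m = 0.349 nm.

L = 0.349 nm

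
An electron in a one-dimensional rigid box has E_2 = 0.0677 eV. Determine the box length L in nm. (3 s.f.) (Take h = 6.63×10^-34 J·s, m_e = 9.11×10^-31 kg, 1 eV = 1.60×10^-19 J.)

L = 4.72 nm

From E_n = n²h²/(8m_eL²), L = n·h/√(8m_eE_n).
E_2 = 0.0677 eV = 1.083×10^-20 J, so L = 2·6.63×10^-34/√(8·9.11×10^-31·1.083×10^-20) = 4.72×10^-9 m = 4.72 nm.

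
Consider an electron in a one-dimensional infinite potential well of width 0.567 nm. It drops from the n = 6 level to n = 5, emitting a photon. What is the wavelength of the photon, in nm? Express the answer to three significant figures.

λ = 96.4 nm

E_1 = h²/(8m_eL²) = 1.874×10^-19 J, so ΔE = (6² − 5²)E_1 = 2.061×10^-18 J.
λ = hc/ΔE = (6.626×10^-34·2.998×10^8)/2.061×10^-18 = 9.64×10^-8 m = 96.4 nm.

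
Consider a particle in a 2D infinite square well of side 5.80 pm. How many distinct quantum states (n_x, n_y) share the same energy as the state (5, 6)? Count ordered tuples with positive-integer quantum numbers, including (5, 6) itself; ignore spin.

degeneracy = 2

The level has n_x² + n_y² = 61. The ordered positive-integer solutions are (5, 6), (6, 5).
That gives 2 states.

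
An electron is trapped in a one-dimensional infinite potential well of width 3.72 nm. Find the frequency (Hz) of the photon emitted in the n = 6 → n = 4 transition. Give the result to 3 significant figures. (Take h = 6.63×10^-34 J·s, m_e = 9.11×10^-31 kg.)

f = 1.31×10^14 Hz

E_1 = h²/(8m_eL²) = 4.358×10^-21 J and ΔE = (6² − 4²)E_1 = 8.716×10^-20 J.
f = ΔE/h = 8.716×10^-20/6.63×10^-34 = 1.31×10^14 Hz.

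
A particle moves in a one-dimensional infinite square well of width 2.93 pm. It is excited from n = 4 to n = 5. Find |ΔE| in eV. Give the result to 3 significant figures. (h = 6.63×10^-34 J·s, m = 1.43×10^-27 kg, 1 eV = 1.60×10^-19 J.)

E_1 = h²/(8mL²) = 4.476×10^-18 J.
|ΔE| = |4² − 5²|·E_1 = 9·4.476×10^-18 J = 4.028×10^-17 J = 252 eV.

|ΔE| = 252 eV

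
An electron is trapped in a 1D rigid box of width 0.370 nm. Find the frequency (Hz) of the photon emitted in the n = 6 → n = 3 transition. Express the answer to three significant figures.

E_1 = h²/(8m_eL²) = 4.401×10^-19 J and ΔE = (6² − 3²)E_1 = 1.188×10^-17 J.
f = ΔE/h = 1.188×10^-17/6.626×10^-34 = 1.79×10^16 Hz.

f = 1.79×10^16 Hz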